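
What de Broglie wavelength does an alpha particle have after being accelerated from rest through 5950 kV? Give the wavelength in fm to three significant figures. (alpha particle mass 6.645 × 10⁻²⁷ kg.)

λ = 4.16 fm

KE = 2eV = 2 × 1.602 × 10⁻¹⁹ × 5.950 × 10⁶ = 1.906 × 10⁻¹² J.
p = √(2mKE) = √(2 × 6.645 × 10⁻²⁷ × 1.906 × 10⁻¹²) = 1.592 × 10⁻¹⁹ kg·m/s.
λ = h/p = 6.626 × 10⁻³⁴ / 1.592 × 10⁻¹⁹ = 4.16 × 10⁻¹⁵ m = 4.16 fm.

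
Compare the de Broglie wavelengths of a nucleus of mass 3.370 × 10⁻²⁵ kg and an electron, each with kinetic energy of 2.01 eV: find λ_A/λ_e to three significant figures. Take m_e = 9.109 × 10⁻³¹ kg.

At fixed KE, p = √(2mKE) so λ = h/p ∝ 1/√m.
λ_A/λ_e = √(m_e/m_A) = √(9.109 × 10⁻³¹/3.370 × 10⁻²⁵) = √(2.703 × 10⁻⁶) = 1.64 × 10⁻³.

λ_A/λ_e = 1.64 × 10⁻³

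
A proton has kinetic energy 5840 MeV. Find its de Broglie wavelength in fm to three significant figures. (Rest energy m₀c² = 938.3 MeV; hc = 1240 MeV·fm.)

λ = 0.185 fm

Total energy E = KE + m₀c² = 5840 + 938.3 = 6778.3 MeV.
(pc)² = E² − (m₀c²)² = (6778.3)² − (938.3)² = 4.506 × 10⁷ MeV², so pc = 6713 MeV.
λ = hc/(pc) = 1240 MeV·fm / 6713 MeV = 0.185 fm.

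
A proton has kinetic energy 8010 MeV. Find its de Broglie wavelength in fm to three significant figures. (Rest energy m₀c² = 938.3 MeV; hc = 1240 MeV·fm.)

Total energy E = KE + m₀c² = 8010 + 938.3 = 8948.3 MeV.
(pc)² = E² − (m₀c²)² = (8948.3)² − (938.3)² = 7.919 × 10⁷ MeV², so pc = 8899 MeV.
λ = hc/(pc) = 1240 MeV·fm / 8899 MeV = 0.139 fm.

λ = 0.139 fm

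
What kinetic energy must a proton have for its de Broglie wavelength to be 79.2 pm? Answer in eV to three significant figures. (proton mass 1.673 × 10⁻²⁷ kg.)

p = h/λ = 6.626 × 10⁻³⁴ / 7.920 × 10⁻¹¹ = 8.366 × 10⁻²⁴ kg·m/s.
KE = p²/(2m) = (8.366 × 10⁻²⁴)² / (2 × 1.673 × 10⁻²⁷) = 2.092 × 10⁻²⁰ J = 0.131 eV.

KE = 0.131 eV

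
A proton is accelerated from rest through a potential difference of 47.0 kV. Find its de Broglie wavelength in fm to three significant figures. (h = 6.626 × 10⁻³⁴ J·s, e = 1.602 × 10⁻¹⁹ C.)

KE = eV = 1.602 × 10⁻¹⁹ × 4.700 × 10⁴ = 7.529 × 10⁻¹⁵ J.
p = √(2mKE) = √(2 × 1.673 × 10⁻²⁷ × 7.529 × 10⁻¹⁵) = 5.019 × 10⁻²¹ kg·m/s.
λ = h/p = 6.626 × 10⁻³⁴ / 5.019 × 10⁻²¹ = 1.32 × 10⁻¹³ m = 132 fm.

λ = 132 fm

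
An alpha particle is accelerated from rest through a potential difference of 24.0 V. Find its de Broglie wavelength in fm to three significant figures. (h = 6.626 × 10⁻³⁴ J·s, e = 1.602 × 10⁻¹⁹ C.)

λ = 2070 fm

KE = 2eV = 2 × 1.602 × 10⁻¹⁹ × 24.00 = 7.690 × 10⁻¹⁸ J.
p = √(2mKE) = √(2 × 6.645 × 10⁻²⁷ × 7.690 × 10⁻¹⁸) = 3.197 × 10⁻²² kg·m/s.
λ = h/p = 6.626 × 10⁻³⁴ / 3.197 × 10⁻²² = 2.07 × 10⁻¹² m = 2070 fm.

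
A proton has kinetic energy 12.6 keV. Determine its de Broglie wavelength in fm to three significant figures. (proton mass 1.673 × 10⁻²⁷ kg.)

KE = 12.6 keV = 2.019 × 10⁻¹⁵ J.
p = √(2mKE) = √(2 × 1.673 × 10⁻²⁷ × 2.019 × 10⁻¹⁵) = 2.599 × 10⁻²¹ kg·m/s.
λ = h/p = 6.626 × 10⁻³⁴ / 2.599 × 10⁻²¹ = 2.55 × 10⁻¹³ m = 255 fm.

λ = 255 fm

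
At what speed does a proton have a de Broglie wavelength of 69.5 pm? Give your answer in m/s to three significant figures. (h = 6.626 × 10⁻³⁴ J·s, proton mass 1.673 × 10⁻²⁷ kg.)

p = h/λ = 6.626 × 10⁻³⁴ / 6.950 × 10⁻¹¹ = 9.534 × 10⁻²⁴ kg·m/s.
v = p/m = 9.534 × 10⁻²⁴ / 1.673 × 10⁻²⁷ = 5.70 × 10³ m/s = 5700 m/s.

v = 5700 m/s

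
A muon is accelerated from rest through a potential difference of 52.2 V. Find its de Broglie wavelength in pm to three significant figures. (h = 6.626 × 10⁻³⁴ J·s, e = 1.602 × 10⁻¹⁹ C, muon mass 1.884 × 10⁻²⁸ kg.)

KE = eV = 1.602 × 10⁻¹⁹ × 52.20 = 8.362 × 10⁻¹⁸ J.
p = √(2mKE) = √(2 × 1.884 × 10⁻²⁸ × 8.362 × 10⁻¹⁸) = 5.613 × 10⁻²³ kg·m/s.
λ = h/p = 6.626 × 10⁻³⁴ / 5.613 × 10⁻²³ = 1.18 × 10⁻¹¹ m = 11.8 pm.

λ = 11.8 pm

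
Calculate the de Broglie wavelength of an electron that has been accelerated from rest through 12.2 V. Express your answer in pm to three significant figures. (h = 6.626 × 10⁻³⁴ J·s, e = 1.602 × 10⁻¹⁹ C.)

λ = 351 pm

KE = eV = 1.602 × 10⁻¹⁹ × 12.20 = 1.954 × 10⁻¹⁸ J.
p = √(2mKE) = √(2 × 9.109 × 10⁻³¹ × 1.954 × 10⁻¹⁸) = 1.887 × 10⁻²⁴ kg·m/s.
λ = h/p = 6.626 × 10⁻³⁴ / 1.887 × 10⁻²⁴ = 3.51 × 10⁻¹⁰ m = 351 pm.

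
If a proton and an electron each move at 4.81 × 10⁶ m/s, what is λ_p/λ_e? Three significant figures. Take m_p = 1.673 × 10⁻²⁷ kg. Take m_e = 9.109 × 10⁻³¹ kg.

λ_p/λ_e = 5.44 × 10⁻⁴

At fixed v, p = mv so λ = h/(mv) ∝ 1/m.
λ_p/λ_e = m_e/m_p = 9.109 × 10⁻³¹/1.673 × 10⁻²⁷ = 5.44 × 10⁻⁴.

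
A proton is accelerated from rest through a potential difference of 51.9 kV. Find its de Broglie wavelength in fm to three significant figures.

λ = 126 fm

KE = eV = 1.602 × 10⁻¹⁹ × 5.190 × 10⁴ = 8.314 × 10⁻¹⁵ J.
p = √(2mKE) = √(2 × 1.673 × 10⁻²⁷ × 8.314 × 10⁻¹⁵) = 5.274 × 10⁻²¹ kg·m/s.
λ = h/p = 6.626 × 10⁻³⁴ / 5.274 × 10⁻²¹ = 1.26 × 10⁻¹³ m = 126 fm.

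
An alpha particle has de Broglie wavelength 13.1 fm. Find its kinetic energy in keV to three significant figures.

KE = 1200 keV

p = h/λ = 6.626 × 10⁻³⁴ / 1.310 × 10⁻¹⁴ = 5.058 × 10⁻²⁰ kg·m/s.
KE = p²/(2m) = (5.058 × 10⁻²⁰)² / (2 × 6.645 × 10⁻²⁷) = 1.925 × 10⁻¹³ J = 1200 keV.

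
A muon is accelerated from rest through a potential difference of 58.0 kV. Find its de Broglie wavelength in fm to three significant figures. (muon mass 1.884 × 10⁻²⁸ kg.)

λ = 354 fm

KE = eV = 1.602 × 10⁻¹⁹ × 5.800 × 10⁴ = 9.292 × 10⁻¹⁵ J.
p = √(2mKE) = √(2 × 1.884 × 10⁻²⁸ × 9.292 × 10⁻¹⁵) = 1.871 × 10⁻²¹ kg·m/s.
λ = h/p = 6.626 × 10⁻³⁴ / 1.871 × 10⁻²¹ = 3.54 × 10⁻¹³ m = 354 fm.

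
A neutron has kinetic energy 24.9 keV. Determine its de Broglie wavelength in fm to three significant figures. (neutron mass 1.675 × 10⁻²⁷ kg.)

λ = 181 fm

KE = 24.9 keV = 3.989 × 10⁻¹⁵ J.
p = √(2mKE) = √(2 × 1.675 × 10⁻²⁷ × 3.989 × 10⁻¹⁵) = 3.656 × 10⁻²¹ kg·m/s.
λ = h/p = 6.626 × 10⁻³⁴ / 3.656 × 10⁻²¹ = 1.81 × 10⁻¹³ m = 181 fm.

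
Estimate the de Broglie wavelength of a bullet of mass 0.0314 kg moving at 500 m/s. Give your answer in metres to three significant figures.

λ = 4.22 × 10⁻³⁵ m

p = mv = 0.0314 × 500 = 1.570 × 10¹ kg·m/s.
λ = h/p = 6.626 × 10⁻³⁴ / 1.570 × 10¹ = 4.22 × 10⁻³⁵ m.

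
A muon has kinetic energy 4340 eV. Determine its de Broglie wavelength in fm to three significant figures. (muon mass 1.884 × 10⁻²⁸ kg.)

KE = 4340 eV = 6.953 × 10⁻¹⁶ J.
p = √(2mKE) = √(2 × 1.884 × 10⁻²⁸ × 6.953 × 10⁻¹⁶) = 5.118 × 10⁻²² kg·m/s.
λ = h/p = 6.626 × 10⁻³⁴ / 5.118 × 10⁻²² = 1.29 × 10⁻¹² m = 1290 fm.

λ = 1290 fm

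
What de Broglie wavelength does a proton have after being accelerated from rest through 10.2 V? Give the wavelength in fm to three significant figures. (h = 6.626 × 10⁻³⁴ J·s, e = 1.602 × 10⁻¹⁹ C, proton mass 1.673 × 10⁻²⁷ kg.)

λ = 8960 fm

KE = eV = 1.602 × 10⁻¹⁹ × 10.20 = 1.634 × 10⁻¹⁸ J.
p = √(2mKE) = √(2 × 1.673 × 10⁻²⁷ × 1.634 × 10⁻¹⁸) = 7.394 × 10⁻²³ kg·m/s.
λ = h/p = 6.626 × 10⁻³⁴ / 7.394 × 10⁻²³ = 8.96 × 10⁻¹² m = 8960 fm.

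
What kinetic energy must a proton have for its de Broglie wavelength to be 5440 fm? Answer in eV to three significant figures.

p = h/λ = 6.626 × 10⁻³⁴ / 5.440 × 10⁻¹² = 1.218 × 10⁻²² kg·m/s.
KE = p²/(2m) = (1.218 × 10⁻²²)² / (2 × 1.673 × 10⁻²⁷) = 4.434 × 10⁻¹⁸ J = 27.7 eV.

KE = 27.7 eV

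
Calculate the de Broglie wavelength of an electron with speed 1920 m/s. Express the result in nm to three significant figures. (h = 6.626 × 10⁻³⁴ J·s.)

p = mv = 9.109 × 10⁻³¹ × 1920 = 1.749 × 10⁻²⁷ kg·m/s.
λ = h/p = 6.626 × 10⁻³⁴ / 1.749 × 10⁻²⁷ = 3.79 × 10⁻⁷ m = 379 nm.

λ = 379 nm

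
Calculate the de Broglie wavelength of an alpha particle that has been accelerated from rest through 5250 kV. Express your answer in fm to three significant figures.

KE = 2eV = 2 × 1.602 × 10⁻¹⁹ × 5.250 × 10⁶ = 1.682 × 10⁻¹² J.
p = √(2mKE) = √(2 × 6.645 × 10⁻²⁷ × 1.682 × 10⁻¹²) = 1.495 × 10⁻¹⁹ kg·m/s.
λ = h/p = 6.626 × 10⁻³⁴ / 1.495 × 10⁻¹⁹ = 4.43 × 10⁻¹⁵ m = 4.43 fm.

λ = 4.43 fm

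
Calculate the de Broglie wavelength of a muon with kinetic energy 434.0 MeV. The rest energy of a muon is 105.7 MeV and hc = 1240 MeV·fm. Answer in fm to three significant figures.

λ = 2.34 fm

Total energy E = KE + m₀c² = 434.0 + 105.7 = 539.7 MeV.
(pc)² = E² − (m₀c²)² = (539.7)² − (105.7)² = 2.801 × 10⁵ MeV², so pc = 529.2 MeV.
λ = hc/(pc) = 1240 MeV·fm / 529.2 MeV = 2.34 fm.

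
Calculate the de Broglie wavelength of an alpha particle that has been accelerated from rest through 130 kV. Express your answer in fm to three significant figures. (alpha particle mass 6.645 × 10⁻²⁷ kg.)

KE = 2eV = 2 × 1.602 × 10⁻¹⁹ × 1.300 × 10⁵ = 4.165 × 10⁻¹⁴ J.
p = √(2mKE) = √(2 × 6.645 × 10⁻²⁷ × 4.165 × 10⁻¹⁴) = 2.353 × 10⁻²⁰ kg·m/s.
λ = h/p = 6.626 × 10⁻³⁴ / 2.353 × 10⁻²⁰ = 2.82 × 10⁻¹⁴ m = 28.2 fm.

λ = 28.2 fm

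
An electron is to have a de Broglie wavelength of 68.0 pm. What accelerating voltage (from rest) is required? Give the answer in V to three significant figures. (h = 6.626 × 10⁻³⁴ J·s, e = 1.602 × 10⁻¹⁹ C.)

V = 325 V

p = h/λ = 6.626 × 10⁻³⁴ / 6.800 × 10⁻¹¹ = 9.744 × 10⁻²⁴ kg·m/s.
KE = p²/(2m) = 5.212 × 10⁻¹⁷ J.
V = KE/e = 5.212 × 10⁻¹⁷ / (1.602 × 10⁻¹⁹) = 325 V.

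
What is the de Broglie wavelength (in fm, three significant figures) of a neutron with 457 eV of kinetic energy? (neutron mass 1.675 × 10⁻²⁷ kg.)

λ = 1340 fm

KE = 457 eV = 7.321 × 10⁻¹⁷ J.
p = √(2mKE) = √(2 × 1.675 × 10⁻²⁷ × 7.321 × 10⁻¹⁷) = 4.952 × 10⁻²² kg·m/s.
λ = h/p = 6.626 × 10⁻³⁴ / 4.952 × 10⁻²² = 1.34 × 10⁻¹² m = 1340 fm.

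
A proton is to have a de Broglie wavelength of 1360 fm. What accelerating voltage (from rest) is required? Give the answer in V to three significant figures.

V = 443 V

p = h/λ = 6.626 × 10⁻³⁴ / 1.360 × 10⁻¹² = 4.872 × 10⁻²² kg·m/s.
KE = p²/(2m) = 7.094 × 10⁻¹⁷ J.
V = KE/e = 7.094 × 10⁻¹⁷ / (1.602 × 10⁻¹⁹) = 443 V.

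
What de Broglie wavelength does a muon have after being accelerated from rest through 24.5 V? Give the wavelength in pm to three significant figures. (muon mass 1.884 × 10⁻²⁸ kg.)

KE = eV = 1.602 × 10⁻¹⁹ × 24.50 = 3.925 × 10⁻¹⁸ J.
p = √(2mKE) = √(2 × 1.884 × 10⁻²⁸ × 3.925 × 10⁻¹⁸) = 3.846 × 10⁻²³ kg·m/s.
λ = h/p = 6.626 × 10⁻³⁴ / 3.846 × 10⁻²³ = 1.72 × 10⁻¹¹ m = 17.2 pm.

λ = 17.2 pm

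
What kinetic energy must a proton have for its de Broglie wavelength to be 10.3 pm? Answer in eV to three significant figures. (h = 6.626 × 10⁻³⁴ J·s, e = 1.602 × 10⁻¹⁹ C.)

KE = 7.72 eV

p = h/λ = 6.626 × 10⁻³⁴ / 1.030 × 10⁻¹¹ = 6.433 × 10⁻²³ kg·m/s.
KE = p²/(2m) = (6.433 × 10⁻²³)² / (2 × 1.673 × 10⁻²⁷) = 1.237 × 10⁻¹⁸ J = 7.72 eV.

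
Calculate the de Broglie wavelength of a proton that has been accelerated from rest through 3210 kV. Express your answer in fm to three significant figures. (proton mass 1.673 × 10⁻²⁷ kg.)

λ = 16.0 fm

KE = eV = 1.602 × 10⁻¹⁹ × 3.210 × 10⁶ = 5.142 × 10⁻¹³ J.
p = √(2mKE) = √(2 × 1.673 × 10⁻²⁷ × 5.142 × 10⁻¹³) = 4.148 × 10⁻²⁰ kg·m/s.
λ = h/p = 6.626 × 10⁻³⁴ / 4.148 × 10⁻²⁰ = 1.60 × 10⁻¹⁴ m = 16.0 fm.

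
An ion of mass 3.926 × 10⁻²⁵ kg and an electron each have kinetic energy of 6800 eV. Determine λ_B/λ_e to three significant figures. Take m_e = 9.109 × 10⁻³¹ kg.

λ_B/λ_e = 1.52 × 10⁻³

At fixed KE, p = √(2mKE) so λ = h/p ∝ 1/√m.
λ_B/λ_e = √(m_e/m_B) = √(9.109 × 10⁻³¹/3.926 × 10⁻²⁵) = √(2.320 × 10⁻⁶) = 1.52 × 10⁻³.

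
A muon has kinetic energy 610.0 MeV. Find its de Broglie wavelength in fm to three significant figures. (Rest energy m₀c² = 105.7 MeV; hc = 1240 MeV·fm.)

λ = 1.75 fm

Total energy E = KE + m₀c² = 610.0 + 105.7 = 715.7 MeV.
(pc)² = E² − (m₀c²)² = (715.7)² − (105.7)² = 5.011 × 10⁵ MeV², so pc = 707.9 MeV.
λ = hc/(pc) = 1240 MeV·fm / 707.9 MeV = 1.75 fm.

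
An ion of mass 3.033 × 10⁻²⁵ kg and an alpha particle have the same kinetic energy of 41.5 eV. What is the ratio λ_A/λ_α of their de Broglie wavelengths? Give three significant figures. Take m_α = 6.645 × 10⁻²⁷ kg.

At fixed KE, p = √(2mKE) so λ = h/p ∝ 1/√m.
λ_A/λ_α = √(m_α/m_A) = √(6.645 × 10⁻²⁷/3.033 × 10⁻²⁵) = √(0.02191) = 0.148.

λ_A/λ_α = 0.148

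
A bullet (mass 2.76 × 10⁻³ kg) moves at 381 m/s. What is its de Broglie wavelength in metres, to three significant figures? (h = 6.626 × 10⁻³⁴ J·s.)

p = mv = 2.76 × 10⁻³ × 381 = 1.052 kg·m/s.
λ = h/p = 6.626 × 10⁻³⁴ / 1.052 = 6.30 × 10⁻³⁴ m.

λ = 6.30 × 10⁻³⁴ m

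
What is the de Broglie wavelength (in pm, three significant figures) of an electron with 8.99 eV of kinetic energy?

λ = 409 pm

KE = 8.99 eV = 1.440 × 10⁻¹⁸ J.
p = √(2mKE) = √(2 × 9.109 × 10⁻³¹ × 1.440 × 10⁻¹⁸) = 1.620 × 10⁻²⁴ kg·m/s.
λ = h/p = 6.626 × 10⁻³⁴ / 1.620 × 10⁻²⁴ = 4.09 × 10⁻¹⁰ m = 409 pm.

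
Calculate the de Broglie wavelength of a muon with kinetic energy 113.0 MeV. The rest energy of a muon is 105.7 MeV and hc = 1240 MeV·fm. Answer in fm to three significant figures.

λ = 6.48 fm

Total energy E = KE + m₀c² = 113.0 + 105.7 = 218.7 MeV.
(pc)² = E² − (m₀c²)² = (218.7)² − (105.7)² = 3.666 × 10⁴ MeV², so pc = 191.5 MeV.
λ = hc/(pc) = 1240 MeV·fm / 191.5 MeV = 6.48 fm.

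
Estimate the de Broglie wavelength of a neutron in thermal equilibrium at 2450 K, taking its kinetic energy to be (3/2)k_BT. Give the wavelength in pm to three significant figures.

KE = (3/2)k_BT = 1.5 × 1.381 × 10⁻²³ × 2450 = 5.075 × 10⁻²⁰ J.
p = √(2mKE) = √(2 × 1.675 × 10⁻²⁷ × 5.075 × 10⁻²⁰) = 1.304 × 10⁻²³ kg·m/s.
λ = h/p = 5.08 × 10⁻¹¹ m = 50.8 pm.

λ = 50.8 pm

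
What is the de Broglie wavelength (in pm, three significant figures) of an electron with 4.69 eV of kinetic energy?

KE = 4.69 eV = 7.513 × 10⁻¹⁹ J.
p = √(2mKE) = √(2 × 9.109 × 10⁻³¹ × 7.513 × 10⁻¹⁹) = 1.170 × 10⁻²⁴ kg·m/s.
λ = h/p = 6.626 × 10⁻³⁴ / 1.170 × 10⁻²⁴ = 5.66 × 10⁻¹⁰ m = 566 pm.

λ = 566 pm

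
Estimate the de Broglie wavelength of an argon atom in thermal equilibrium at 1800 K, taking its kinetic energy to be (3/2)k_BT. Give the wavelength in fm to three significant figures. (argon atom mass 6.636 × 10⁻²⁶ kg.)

KE = (3/2)k_BT = 1.5 × 1.381 × 10⁻²³ × 1800 = 3.729 × 10⁻²⁰ J.
p = √(2mKE) = √(2 × 6.636 × 10⁻²⁶ × 3.729 × 10⁻²⁰) = 7.035 × 10⁻²³ kg·m/s.
λ = h/p = 9.42 × 10⁻¹² m = 9420 fm.

λ = 9420 fm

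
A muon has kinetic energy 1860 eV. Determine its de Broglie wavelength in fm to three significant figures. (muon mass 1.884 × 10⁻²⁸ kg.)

KE = 1860 eV = 2.980 × 10⁻¹⁶ J.
p = √(2mKE) = √(2 × 1.884 × 10⁻²⁸ × 2.980 × 10⁻¹⁶) = 3.351 × 10⁻²² kg·m/s.
λ = h/p = 6.626 × 10⁻³⁴ / 3.351 × 10⁻²² = 1.98 × 10⁻¹² m = 1980 fm.

λ = 1980 fm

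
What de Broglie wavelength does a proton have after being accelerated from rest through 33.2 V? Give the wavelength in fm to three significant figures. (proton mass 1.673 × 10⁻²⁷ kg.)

KE = eV = 1.602 × 10⁻¹⁹ × 33.20 = 5.319 × 10⁻¹⁸ J.
p = √(2mKE) = √(2 × 1.673 × 10⁻²⁷ × 5.319 × 10⁻¹⁸) = 1.334 × 10⁻²² kg·m/s.
λ = h/p = 6.626 × 10⁻³⁴ / 1.334 × 10⁻²² = 4.97 × 10⁻¹² m = 4970 fm.

λ = 4970 fm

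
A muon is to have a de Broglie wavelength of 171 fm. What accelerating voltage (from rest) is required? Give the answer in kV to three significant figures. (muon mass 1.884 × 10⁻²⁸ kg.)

p = h/λ = 6.626 × 10⁻³⁴ / 1.710 × 10⁻¹³ = 3.875 × 10⁻²¹ kg·m/s.
KE = p²/(2m) = 3.985 × 10⁻¹⁴ J.
V = KE/e = 3.985 × 10⁻¹⁴ / (1.602 × 10⁻¹⁹) = 249 kV.

V = 249 kV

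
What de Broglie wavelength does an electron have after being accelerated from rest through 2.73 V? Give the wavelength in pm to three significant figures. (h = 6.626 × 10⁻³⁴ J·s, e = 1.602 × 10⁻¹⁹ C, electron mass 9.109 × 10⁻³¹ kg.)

λ = 742 pm

KE = eV = 1.602 × 10⁻¹⁹ × 2.730 = 4.373 × 10⁻¹⁹ J.
p = √(2mKE) = √(2 × 9.109 × 10⁻³¹ × 4.373 × 10⁻¹⁹) = 8.926 × 10⁻²⁵ kg·m/s.
λ = h/p = 6.626 × 10⁻³⁴ / 8.926 × 10⁻²⁵ = 7.42 × 10⁻¹⁰ m = 742 pm.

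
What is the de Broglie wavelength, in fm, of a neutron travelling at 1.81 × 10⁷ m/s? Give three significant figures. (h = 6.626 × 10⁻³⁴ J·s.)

λ = 21.9 fm

p = mv = 1.675 × 10⁻²⁷ × 1.81 × 10⁷ = 3.032 × 10⁻²⁰ kg·m/s.
λ = h/p = 6.626 × 10⁻³⁴ / 3.032 × 10⁻²⁰ = 2.19 × 10⁻¹⁴ m = 21.9 fm.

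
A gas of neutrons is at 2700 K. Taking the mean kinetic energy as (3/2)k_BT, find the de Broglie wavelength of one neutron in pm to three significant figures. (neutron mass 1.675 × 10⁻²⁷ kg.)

λ = 48.4 pm

KE = (3/2)k_BT = 1.5 × 1.381 × 10⁻²³ × 2700 = 5.593 × 10⁻²⁰ J.
p = √(2mKE) = √(2 × 1.675 × 10⁻²⁷ × 5.593 × 10⁻²⁰) = 1.369 × 10⁻²³ kg·m/s.
λ = h/p = 4.84 × 10⁻¹¹ m = 48.4 pm.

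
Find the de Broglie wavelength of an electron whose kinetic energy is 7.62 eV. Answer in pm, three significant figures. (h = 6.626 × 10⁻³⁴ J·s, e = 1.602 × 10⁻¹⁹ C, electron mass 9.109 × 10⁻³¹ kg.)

λ = 444 pm

KE = 7.62 eV = 1.221 × 10⁻¹⁸ J.
p = √(2mKE) = √(2 × 9.109 × 10⁻³¹ × 1.221 × 10⁻¹⁸) = 1.491 × 10⁻²⁴ kg·m/s.
λ = h/p = 6.626 × 10⁻³⁴ / 1.491 × 10⁻²⁴ = 4.44 × 10⁻¹⁰ m = 444 pm.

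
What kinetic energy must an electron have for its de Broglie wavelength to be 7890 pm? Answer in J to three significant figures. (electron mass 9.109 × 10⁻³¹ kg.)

KE = 3.87 × 10⁻²¹ J

p = h/λ = 6.626 × 10⁻³⁴ / 7.890 × 10⁻⁹ = 8.398 × 10⁻²⁶ kg·m/s.
KE = p²/(2m) = (8.398 × 10⁻²⁶)² / (2 × 9.109 × 10⁻³¹) = 3.871 × 10⁻²¹ J = 3.87 × 10⁻²¹ J.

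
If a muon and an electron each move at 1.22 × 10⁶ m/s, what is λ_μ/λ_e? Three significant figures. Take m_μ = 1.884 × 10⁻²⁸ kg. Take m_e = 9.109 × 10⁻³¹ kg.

At fixed v, p = mv so λ = h/(mv) ∝ 1/m.
λ_μ/λ_e = m_e/m_μ = 9.109 × 10⁻³¹/1.884 × 10⁻²⁸ = 4.83 × 10⁻³.

λ_μ/λ_e = 4.83 × 10⁻³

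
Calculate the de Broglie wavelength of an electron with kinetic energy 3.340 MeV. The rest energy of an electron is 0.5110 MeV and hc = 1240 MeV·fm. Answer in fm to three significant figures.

λ = 325 fm

Total energy E = KE + m₀c² = 3.340 + 0.5110 = 3.8510 MeV.
(pc)² = E² − (m₀c²)² = (3.8510)² − (0.5110)² = 14.57 MeV², so pc = 3.817 MeV.
λ = hc/(pc) = 1240 MeV·fm / 3.817 MeV = 325 fm.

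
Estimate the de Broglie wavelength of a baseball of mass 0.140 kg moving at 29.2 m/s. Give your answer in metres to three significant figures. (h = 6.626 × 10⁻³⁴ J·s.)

λ = 1.62 × 10⁻³⁴ m

p = mv = 0.140 × 29.2 = 4.088 kg·m/s.
λ = h/p = 6.626 × 10⁻³⁴ / 4.088 = 1.62 × 10⁻³⁴ m.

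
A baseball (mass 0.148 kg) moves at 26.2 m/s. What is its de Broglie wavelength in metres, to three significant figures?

p = mv = 0.148 × 26.2 = 3.878 kg·m/s.
λ = h/p = 6.626 × 10⁻³⁴ / 3.878 = 1.71 × 10⁻³⁴ m.

λ = 1.71 × 10⁻³⁴ m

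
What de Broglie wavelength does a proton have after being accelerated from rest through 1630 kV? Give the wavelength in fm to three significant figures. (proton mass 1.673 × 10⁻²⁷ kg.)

λ = 22.4 fm

KE = eV = 1.602 × 10⁻¹⁹ × 1.630 × 10⁶ = 2.611 × 10⁻¹³ J.
p = √(2mKE) = √(2 × 1.673 × 10⁻²⁷ × 2.611 × 10⁻¹³) = 2.956 × 10⁻²⁰ kg·m/s.
λ = h/p = 6.626 × 10⁻³⁴ / 2.956 × 10⁻²⁰ = 2.24 × 10⁻¹⁴ m = 22.4 fm.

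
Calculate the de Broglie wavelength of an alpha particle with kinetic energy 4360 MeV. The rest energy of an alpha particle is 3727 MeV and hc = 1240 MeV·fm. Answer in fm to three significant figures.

λ = 0.173 fm

Total energy E = KE + m₀c² = 4360 + 3727 = 8087 MeV.
(pc)² = E² − (m₀c²)² = (8087)² − (3727)² = 5.151 × 10⁷ MeV², so pc = 7177 MeV.
λ = hc/(pc) = 1240 MeV·fm / 7177 MeV = 0.173 fm.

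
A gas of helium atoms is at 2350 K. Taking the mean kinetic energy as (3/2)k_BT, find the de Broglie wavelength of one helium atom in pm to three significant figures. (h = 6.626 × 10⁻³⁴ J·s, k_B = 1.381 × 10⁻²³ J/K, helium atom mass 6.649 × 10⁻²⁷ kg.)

KE = (3/2)k_BT = 1.5 × 1.381 × 10⁻²³ × 2350 = 4.868 × 10⁻²⁰ J.
p = √(2mKE) = √(2 × 6.649 × 10⁻²⁷ × 4.868 × 10⁻²⁰) = 2.544 × 10⁻²³ kg·m/s.
λ = h/p = 2.60 × 10⁻¹¹ m = 26.0 pm.

λ = 26.0 pm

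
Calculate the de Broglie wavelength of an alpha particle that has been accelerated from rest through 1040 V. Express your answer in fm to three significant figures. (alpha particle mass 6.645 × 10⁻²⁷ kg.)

KE = 2eV = 2 × 1.602 × 10⁻¹⁹ × 1040 = 3.332 × 10⁻¹⁶ J.
p = √(2mKE) = √(2 × 6.645 × 10⁻²⁷ × 3.332 × 10⁻¹⁶) = 2.104 × 10⁻²¹ kg·m/s.
λ = h/p = 6.626 × 10⁻³⁴ / 2.104 × 10⁻²¹ = 3.15 × 10⁻¹³ m = 315 fm.

λ = 315 fm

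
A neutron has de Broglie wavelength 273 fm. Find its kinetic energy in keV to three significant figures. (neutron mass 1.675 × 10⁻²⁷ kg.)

p = h/λ = 6.626 × 10⁻³⁴ / 2.730 × 10⁻¹³ = 2.427 × 10⁻²¹ kg·m/s.
KE = p²/(2m) = (2.427 × 10⁻²¹)² / (2 × 1.675 × 10⁻²⁷) = 1.758 × 10⁻¹⁵ J = 11.0 keV.

KE = 11.0 keV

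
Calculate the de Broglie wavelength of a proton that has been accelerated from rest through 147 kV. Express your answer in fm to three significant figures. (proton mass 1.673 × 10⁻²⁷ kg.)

λ = 74.6 fm

KE = eV = 1.602 × 10⁻¹⁹ × 1.470 × 10⁵ = 2.355 × 10⁻¹⁴ J.
p = √(2mKE) = √(2 × 1.673 × 10⁻²⁷ × 2.355 × 10⁻¹⁴) = 8.877 × 10⁻²¹ kg·m/s.
λ = h/p = 6.626 × 10⁻³⁴ / 8.877 × 10⁻²¹ = 7.46 × 10⁻¹⁴ m = 74.6 fm.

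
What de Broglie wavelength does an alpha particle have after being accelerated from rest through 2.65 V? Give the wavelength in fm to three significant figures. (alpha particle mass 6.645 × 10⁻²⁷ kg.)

λ = 6240 fm

KE = 2eV = 2 × 1.602 × 10⁻¹⁹ × 2.650 = 8.491 × 10⁻¹⁹ J.
p = √(2mKE) = √(2 × 6.645 × 10⁻²⁷ × 8.491 × 10⁻¹⁹) = 1.062 × 10⁻²² kg·m/s.
λ = h/p = 6.626 × 10⁻³⁴ / 1.062 × 10⁻²² = 6.24 × 10⁻¹² m = 6240 fm.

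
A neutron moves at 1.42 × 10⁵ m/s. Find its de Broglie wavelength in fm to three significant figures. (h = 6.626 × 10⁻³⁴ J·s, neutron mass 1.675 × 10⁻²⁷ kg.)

p = mv = 1.675 × 10⁻²⁷ × 1.42 × 10⁵ = 2.379 × 10⁻²² kg·m/s.
λ = h/p = 6.626 × 10⁻³⁴ / 2.379 × 10⁻²² = 2.79 × 10⁻¹² m = 2790 fm.

λ = 2790 fm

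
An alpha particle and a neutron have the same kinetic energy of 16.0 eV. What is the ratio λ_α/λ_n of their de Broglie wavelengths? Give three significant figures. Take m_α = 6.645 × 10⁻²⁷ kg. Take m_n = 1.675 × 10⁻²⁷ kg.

λ_α/λ_n = 0.502

At fixed KE, p = √(2mKE) so λ = h/p ∝ 1/√m.
λ_α/λ_n = √(m_n/m_α) = √(1.675 × 10⁻²⁷/6.645 × 10⁻²⁷) = √(0.2521) = 0.502.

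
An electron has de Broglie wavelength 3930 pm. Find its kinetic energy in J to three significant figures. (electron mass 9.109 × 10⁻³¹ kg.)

KE = 1.56 × 10⁻²⁰ J

p = h/λ = 6.626 × 10⁻³⁴ / 3.930 × 10⁻⁹ = 1.686 × 10⁻²⁵ kg·m/s.
KE = p²/(2m) = (1.686 × 10⁻²⁵)² / (2 × 9.109 × 10⁻³¹) = 1.560 × 10⁻²⁰ J = 1.56 × 10⁻²⁰ J.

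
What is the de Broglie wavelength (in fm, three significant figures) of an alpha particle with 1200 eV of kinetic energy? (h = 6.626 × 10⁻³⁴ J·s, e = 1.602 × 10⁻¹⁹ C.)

λ = 415 fm

KE = 1200 eV = 1.922 × 10⁻¹⁶ J.
p = √(2mKE) = √(2 × 6.645 × 10⁻²⁷ × 1.922 × 10⁻¹⁶) = 1.598 × 10⁻²¹ kg·m/s.
λ = h/p = 6.626 × 10⁻³⁴ / 1.598 × 10⁻²¹ = 4.15 × 10⁻¹³ m = 415 fm.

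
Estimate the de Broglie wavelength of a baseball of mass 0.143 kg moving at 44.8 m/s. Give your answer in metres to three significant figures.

p = mv = 0.143 × 44.8 = 6.406 kg·m/s.
λ = h/p = 6.626 × 10⁻³⁴ / 6.406 = 1.03 × 10⁻³⁴ m.

λ = 1.03 × 10⁻³⁴ m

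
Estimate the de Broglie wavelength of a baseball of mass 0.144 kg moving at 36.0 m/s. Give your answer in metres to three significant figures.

p = mv = 0.144 × 36.0 = 5.184 kg·m/s.
λ = h/p = 6.626 × 10⁻³⁴ / 5.184 = 1.28 × 10⁻³⁴ m.

λ = 1.28 × 10⁻³⁴ m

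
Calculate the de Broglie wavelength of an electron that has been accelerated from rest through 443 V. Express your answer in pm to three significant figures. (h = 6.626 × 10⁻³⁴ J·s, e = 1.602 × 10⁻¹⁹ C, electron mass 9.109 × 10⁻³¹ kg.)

λ = 58.3 pm

KE = eV = 1.602 × 10⁻¹⁹ × 443.0 = 7.097 × 10⁻¹⁷ J.
p = √(2mKE) = √(2 × 9.109 × 10⁻³¹ × 7.097 × 10⁻¹⁷) = 1.137 × 10⁻²³ kg·m/s.
λ = h/p = 6.626 × 10⁻³⁴ / 1.137 × 10⁻²³ = 5.83 × 10⁻¹¹ m = 58.3 pm.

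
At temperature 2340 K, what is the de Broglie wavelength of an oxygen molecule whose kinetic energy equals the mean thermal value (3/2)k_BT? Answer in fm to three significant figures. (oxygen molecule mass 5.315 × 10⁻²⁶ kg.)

KE = (3/2)k_BT = 1.5 × 1.381 × 10⁻²³ × 2340 = 4.847 × 10⁻²⁰ J.
p = √(2mKE) = √(2 × 5.315 × 10⁻²⁶ × 4.847 × 10⁻²⁰) = 7.178 × 10⁻²³ kg·m/s.
λ = h/p = 9.23 × 10⁻¹² m = 9230 fm.

λ = 9230 fm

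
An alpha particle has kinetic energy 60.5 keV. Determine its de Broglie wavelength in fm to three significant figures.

KE = 60.5 keV = 9.692 × 10⁻¹⁵ J.
p = √(2mKE) = √(2 × 6.645 × 10⁻²⁷ × 9.692 × 10⁻¹⁵) = 1.135 × 10⁻²⁰ kg·m/s.
λ = h/p = 6.626 × 10⁻³⁴ / 1.135 × 10⁻²⁰ = 5.84 × 10⁻¹⁴ m = 58.4 fm.

λ = 58.4 fm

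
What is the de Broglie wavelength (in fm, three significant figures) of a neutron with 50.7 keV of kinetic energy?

λ = 127 fm

KE = 50.7 keV = 8.122 × 10⁻¹⁵ J.
p = √(2mKE) = √(2 × 1.675 × 10⁻²⁷ × 8.122 × 10⁻¹⁵) = 5.216 × 10⁻²¹ kg·m/s.
λ = h/p = 6.626 × 10⁻³⁴ / 5.216 × 10⁻²¹ = 1.27 × 10⁻¹³ m = 127 fm.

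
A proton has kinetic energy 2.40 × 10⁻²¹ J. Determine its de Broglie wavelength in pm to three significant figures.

λ = 234 pm

p = √(2mKE) = √(2 × 1.673 × 10⁻²⁷ × 2.400 × 10⁻²¹) = 2.834 × 10⁻²⁴ kg·m/s.
λ = h/p = 6.626 × 10⁻³⁴ / 2.834 × 10⁻²⁴ = 2.34 × 10⁻¹⁰ m = 234 pm.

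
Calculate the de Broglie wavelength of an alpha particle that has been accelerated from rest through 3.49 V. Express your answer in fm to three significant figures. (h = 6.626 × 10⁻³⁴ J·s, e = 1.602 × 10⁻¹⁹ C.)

KE = 2eV = 2 × 1.602 × 10⁻¹⁹ × 3.490 = 1.118 × 10⁻¹⁸ J.
p = √(2mKE) = √(2 × 6.645 × 10⁻²⁷ × 1.118 × 10⁻¹⁸) = 1.219 × 10⁻²² kg·m/s.
λ = h/p = 6.626 × 10⁻³⁴ / 1.219 × 10⁻²² = 5.44 × 10⁻¹² m = 5440 fm.

λ = 5440 fm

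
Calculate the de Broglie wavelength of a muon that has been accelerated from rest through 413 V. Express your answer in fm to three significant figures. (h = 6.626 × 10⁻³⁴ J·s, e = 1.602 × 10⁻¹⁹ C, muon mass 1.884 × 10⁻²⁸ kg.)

λ = 4200 fm

KE = eV = 1.602 × 10⁻¹⁹ × 413.0 = 6.616 × 10⁻¹⁷ J.
p = √(2mKE) = √(2 × 1.884 × 10⁻²⁸ × 6.616 × 10⁻¹⁷) = 1.579 × 10⁻²² kg·m/s.
λ = h/p = 6.626 × 10⁻³⁴ / 1.579 × 10⁻²² = 4.20 × 10⁻¹² m = 4200 fm.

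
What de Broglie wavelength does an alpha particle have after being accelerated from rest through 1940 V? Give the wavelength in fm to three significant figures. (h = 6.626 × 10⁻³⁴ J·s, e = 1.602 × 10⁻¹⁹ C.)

λ = 231 fm

KE = 2eV = 2 × 1.602 × 10⁻¹⁹ × 1940 = 6.216 × 10⁻¹⁶ J.
p = √(2mKE) = √(2 × 6.645 × 10⁻²⁷ × 6.216 × 10⁻¹⁶) = 2.874 × 10⁻²¹ kg·m/s.
λ = h/p = 6.626 × 10⁻³⁴ / 2.874 × 10⁻²¹ = 2.31 × 10⁻¹³ m = 231 fm.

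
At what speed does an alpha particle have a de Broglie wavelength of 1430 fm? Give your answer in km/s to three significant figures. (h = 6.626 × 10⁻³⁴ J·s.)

p = h/λ = 6.626 × 10⁻³⁴ / 1.430 × 10⁻¹² = 4.634 × 10⁻²² kg·m/s.
v = p/m = 4.634 × 10⁻²² / 6.645 × 10⁻²⁷ = 6.97 × 10⁴ m/s = 69.7 km/s.

v = 69.7 km/s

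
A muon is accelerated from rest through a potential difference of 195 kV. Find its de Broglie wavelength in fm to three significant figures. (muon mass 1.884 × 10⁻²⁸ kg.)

λ = 193 fm

KE = eV = 1.602 × 10⁻¹⁹ × 1.950 × 10⁵ = 3.124 × 10⁻¹⁴ J.
p = √(2mKE) = √(2 × 1.884 × 10⁻²⁸ × 3.124 × 10⁻¹⁴) = 3.431 × 10⁻²¹ kg·m/s.
λ = h/p = 6.626 × 10⁻³⁴ / 3.431 × 10⁻²¹ = 1.93 × 10⁻¹³ m = 193 fm.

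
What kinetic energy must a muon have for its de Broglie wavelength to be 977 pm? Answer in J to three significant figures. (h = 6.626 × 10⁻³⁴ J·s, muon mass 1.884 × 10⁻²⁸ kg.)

p = h/λ = 6.626 × 10⁻³⁴ / 9.770 × 10⁻¹⁰ = 6.782 × 10⁻²⁵ kg·m/s.
KE = p²/(2m) = (6.782 × 10⁻²⁵)² / (2 × 1.884 × 10⁻²⁸) = 1.221 × 10⁻²¹ J = 1.22 × 10⁻²¹ J.

KE = 1.22 × 10⁻²¹ J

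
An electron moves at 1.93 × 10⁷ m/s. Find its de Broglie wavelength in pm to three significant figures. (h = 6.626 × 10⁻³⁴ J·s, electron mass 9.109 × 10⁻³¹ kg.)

p = mv = 9.109 × 10⁻³¹ × 1.93 × 10⁷ = 1.758 × 10⁻²³ kg·m/s.
λ = h/p = 6.626 × 10⁻³⁴ / 1.758 × 10⁻²³ = 3.77 × 10⁻¹¹ m = 37.7 pm.

λ = 37.7 pm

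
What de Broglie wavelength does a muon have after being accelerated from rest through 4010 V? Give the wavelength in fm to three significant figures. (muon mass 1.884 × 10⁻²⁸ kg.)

λ = 1350 fm

KE = eV = 1.602 × 10⁻¹⁹ × 4010 = 6.424 × 10⁻¹⁶ J.
p = √(2mKE) = √(2 × 1.884 × 10⁻²⁸ × 6.424 × 10⁻¹⁶) = 4.920 × 10⁻²² kg·m/s.
λ = h/p = 6.626 × 10⁻³⁴ / 4.920 × 10⁻²² = 1.35 × 10⁻¹² m = 1350 fm.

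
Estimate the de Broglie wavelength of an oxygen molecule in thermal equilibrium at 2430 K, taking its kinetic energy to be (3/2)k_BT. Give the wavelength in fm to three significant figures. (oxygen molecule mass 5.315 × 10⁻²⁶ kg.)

λ = 9060 fm

KE = (3/2)k_BT = 1.5 × 1.381 × 10⁻²³ × 2430 = 5.034 × 10⁻²⁰ J.
p = √(2mKE) = √(2 × 5.315 × 10⁻²⁶ × 5.034 × 10⁻²⁰) = 7.315 × 10⁻²³ kg·m/s.
λ = h/p = 9.06 × 10⁻¹² m = 9060 fm.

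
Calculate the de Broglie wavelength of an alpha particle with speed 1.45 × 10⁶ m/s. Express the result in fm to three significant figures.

λ = 68.8 fm

p = mv = 6.645 × 10⁻²⁷ × 1.45 × 10⁶ = 9.635 × 10⁻²¹ kg·m/s.
λ = h/p = 6.626 × 10⁻³⁴ / 9.635 × 10⁻²¹ = 6.88 × 10⁻¹⁴ m = 68.8 fm.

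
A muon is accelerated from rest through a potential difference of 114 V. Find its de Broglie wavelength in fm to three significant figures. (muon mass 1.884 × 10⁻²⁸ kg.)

KE = eV = 1.602 × 10⁻¹⁹ × 114.0 = 1.826 × 10⁻¹⁷ J.
p = √(2mKE) = √(2 × 1.884 × 10⁻²⁸ × 1.826 × 10⁻¹⁷) = 8.295 × 10⁻²³ kg·m/s.
λ = h/p = 6.626 × 10⁻³⁴ / 8.295 × 10⁻²³ = 7.99 × 10⁻¹² m = 7990 fm.

λ = 7990 fm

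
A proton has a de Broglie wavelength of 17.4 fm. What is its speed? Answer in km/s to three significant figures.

p = h/λ = 6.626 × 10⁻³⁴ / 1.740 × 10⁻¹⁴ = 3.808 × 10⁻²⁰ kg·m/s.
v = p/m = 3.808 × 10⁻²⁰ / 1.673 × 10⁻²⁷ = 2.28 × 10⁷ m/s = 2.28 × 10⁴ km/s.

v = 2.28 × 10⁴ km/s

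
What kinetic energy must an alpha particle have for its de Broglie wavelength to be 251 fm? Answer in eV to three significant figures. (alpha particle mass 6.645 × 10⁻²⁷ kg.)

p = h/λ = 6.626 × 10⁻³⁴ / 2.510 × 10⁻¹³ = 2.640 × 10⁻²¹ kg·m/s.
KE = p²/(2m) = (2.640 × 10⁻²¹)² / (2 × 6.645 × 10⁻²⁷) = 5.244 × 10⁻¹⁶ J = 3270 eV.

KE = 3270 eV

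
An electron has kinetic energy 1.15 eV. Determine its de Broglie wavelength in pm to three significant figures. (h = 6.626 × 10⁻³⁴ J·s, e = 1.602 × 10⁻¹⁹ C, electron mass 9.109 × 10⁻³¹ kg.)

KE = 1.15 eV = 1.842 × 10⁻¹⁹ J.
p = √(2mKE) = √(2 × 9.109 × 10⁻³¹ × 1.842 × 10⁻¹⁹) = 5.793 × 10⁻²⁵ kg·m/s.
λ = h/p = 6.626 × 10⁻³⁴ / 5.793 × 10⁻²⁵ = 1.14 × 10⁻⁹ m = 1140 pm.

λ = 1140 pm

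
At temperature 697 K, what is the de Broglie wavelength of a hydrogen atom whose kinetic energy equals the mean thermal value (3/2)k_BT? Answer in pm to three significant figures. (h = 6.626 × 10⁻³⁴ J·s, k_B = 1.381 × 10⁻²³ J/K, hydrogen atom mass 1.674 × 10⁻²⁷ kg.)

λ = 95.3 pm

KE = (3/2)k_BT = 1.5 × 1.381 × 10⁻²³ × 697 = 1.444 × 10⁻²⁰ J.
p = √(2mKE) = √(2 × 1.674 × 10⁻²⁷ × 1.444 × 10⁻²⁰) = 6.953 × 10⁻²⁴ kg·m/s.
λ = h/p = 9.53 × 10⁻¹¹ m = 95.3 pm.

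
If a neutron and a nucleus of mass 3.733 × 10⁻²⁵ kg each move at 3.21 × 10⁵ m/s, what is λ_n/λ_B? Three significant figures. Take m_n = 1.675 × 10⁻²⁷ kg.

λ_n/λ_B = 223

At fixed v, p = mv so λ = h/(mv) ∝ 1/m.
λ_n/λ_B = m_B/m_n = 3.733 × 10⁻²⁵/1.675 × 10⁻²⁷ = 223.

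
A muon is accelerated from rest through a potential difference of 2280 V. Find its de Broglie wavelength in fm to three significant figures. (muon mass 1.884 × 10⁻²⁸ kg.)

λ = 1790 fm

KE = eV = 1.602 × 10⁻¹⁹ × 2280 = 3.653 × 10⁻¹⁶ J.
p = √(2mKE) = √(2 × 1.884 × 10⁻²⁸ × 3.653 × 10⁻¹⁶) = 3.710 × 10⁻²² kg·m/s.
λ = h/p = 6.626 × 10⁻³⁴ / 3.710 × 10⁻²² = 1.79 × 10⁻¹² m = 1790 fm.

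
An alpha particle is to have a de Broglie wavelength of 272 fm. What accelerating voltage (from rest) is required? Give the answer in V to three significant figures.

V = 1390 V

p = h/λ = 6.626 × 10⁻³⁴ / 2.720 × 10⁻¹³ = 2.436 × 10⁻²¹ kg·m/s.
KE = p²/(2m) = 4.465 × 10⁻¹⁶ J.
V = KE/2e = 4.465 × 10⁻¹⁶ / (2 × 1.602 × 10⁻¹⁹) = 1390 V.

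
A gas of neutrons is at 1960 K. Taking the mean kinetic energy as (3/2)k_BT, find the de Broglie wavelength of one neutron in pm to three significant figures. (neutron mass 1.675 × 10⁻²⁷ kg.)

KE = (3/2)k_BT = 1.5 × 1.381 × 10⁻²³ × 1960 = 4.060 × 10⁻²⁰ J.
p = √(2mKE) = √(2 × 1.675 × 10⁻²⁷ × 4.060 × 10⁻²⁰) = 1.166 × 10⁻²³ kg·m/s.
λ = h/p = 5.68 × 10⁻¹¹ m = 56.8 pm.

λ = 56.8 pm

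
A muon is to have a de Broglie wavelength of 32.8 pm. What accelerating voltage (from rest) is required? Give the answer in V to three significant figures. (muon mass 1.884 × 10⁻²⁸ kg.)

p = h/λ = 6.626 × 10⁻³⁴ / 3.280 × 10⁻¹¹ = 2.020 × 10⁻²³ kg·m/s.
KE = p²/(2m) = 1.083 × 10⁻¹⁸ J.
V = KE/e = 1.083 × 10⁻¹⁸ / (1.602 × 10⁻¹⁹) = 6.76 V.

V = 6.76 V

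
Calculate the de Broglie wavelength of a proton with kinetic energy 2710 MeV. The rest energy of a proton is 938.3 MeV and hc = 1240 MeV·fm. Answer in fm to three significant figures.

Total energy E = KE + m₀c² = 2710 + 938.3 = 3648.3 MeV.
(pc)² = E² − (m₀c²)² = (3648.3)² − (938.3)² = 1.243 × 10⁷ MeV², so pc = 3526 MeV.
λ = hc/(pc) = 1240 MeV·fm / 3526 MeV = 0.352 fm.

λ = 0.352 fm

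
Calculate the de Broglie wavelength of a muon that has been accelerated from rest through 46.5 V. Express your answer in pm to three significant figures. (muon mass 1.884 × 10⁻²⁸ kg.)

KE = eV = 1.602 × 10⁻¹⁹ × 46.50 = 7.449 × 10⁻¹⁸ J.
p = √(2mKE) = √(2 × 1.884 × 10⁻²⁸ × 7.449 × 10⁻¹⁸) = 5.298 × 10⁻²³ kg·m/s.
λ = h/p = 6.626 × 10⁻³⁴ / 5.298 × 10⁻²³ = 1.25 × 10⁻¹¹ m = 12.5 pm.

λ = 12.5 pm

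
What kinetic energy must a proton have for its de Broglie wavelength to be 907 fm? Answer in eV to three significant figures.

KE = 996 eV

p = h/λ = 6.626 × 10⁻³⁴ / 9.070 × 10⁻¹³ = 7.305 × 10⁻²² kg·m/s.
KE = p²/(2m) = (7.305 × 10⁻²²)² / (2 × 1.673 × 10⁻²⁷) = 1.595 × 10⁻¹⁶ J = 996 eV.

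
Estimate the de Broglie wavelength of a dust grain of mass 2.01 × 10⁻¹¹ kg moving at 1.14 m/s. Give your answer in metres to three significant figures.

p = mv = 2.01 × 10⁻¹¹ × 1.14 = 2.291 × 10⁻¹¹ kg·m/s.
λ = h/p = 6.626 × 10⁻³⁴ / 2.291 × 10⁻¹¹ = 2.89 × 10⁻²³ m.

λ = 2.89 × 10⁻²³ m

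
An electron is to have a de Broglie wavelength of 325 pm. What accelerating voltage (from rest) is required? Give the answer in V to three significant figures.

V = 14.2 V

p = h/λ = 6.626 × 10⁻³⁴ / 3.250 × 10⁻¹⁰ = 2.039 × 10⁻²⁴ kg·m/s.
KE = p²/(2m) = 2.282 × 10⁻¹⁸ J.
V = KE/e = 2.282 × 10⁻¹⁸ / (1.602 × 10⁻¹⁹) = 14.2 V.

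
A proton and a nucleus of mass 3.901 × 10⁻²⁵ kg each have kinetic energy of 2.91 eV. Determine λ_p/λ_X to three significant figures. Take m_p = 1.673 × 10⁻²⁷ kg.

λ_p/λ_X = 15.3

At fixed KE, p = √(2mKE) so λ = h/p ∝ 1/√m.
λ_p/λ_X = √(m_X/m_p) = √(3.901 × 10⁻²⁵/1.673 × 10⁻²⁷) = √(233.2) = 15.3.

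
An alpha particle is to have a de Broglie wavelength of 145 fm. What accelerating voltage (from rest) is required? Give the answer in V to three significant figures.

V = 4900 V

p = h/λ = 6.626 × 10⁻³⁴ / 1.450 × 10⁻¹³ = 4.570 × 10⁻²¹ kg·m/s.
KE = p²/(2m) = 1.571 × 10⁻¹⁵ J.
V = KE/2e = 1.571 × 10⁻¹⁵ / (2 × 1.602 × 10⁻¹⁹) = 4900 V.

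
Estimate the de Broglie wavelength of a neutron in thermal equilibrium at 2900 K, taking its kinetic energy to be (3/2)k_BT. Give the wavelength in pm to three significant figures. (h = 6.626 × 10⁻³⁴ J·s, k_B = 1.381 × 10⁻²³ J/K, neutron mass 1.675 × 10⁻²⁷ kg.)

λ = 46.7 pm

KE = (3/2)k_BT = 1.5 × 1.381 × 10⁻²³ × 2900 = 6.007 × 10⁻²⁰ J.
p = √(2mKE) = √(2 × 1.675 × 10⁻²⁷ × 6.007 × 10⁻²⁰) = 1.419 × 10⁻²³ kg·m/s.
λ = h/p = 4.67 × 10⁻¹¹ m = 46.7 pm.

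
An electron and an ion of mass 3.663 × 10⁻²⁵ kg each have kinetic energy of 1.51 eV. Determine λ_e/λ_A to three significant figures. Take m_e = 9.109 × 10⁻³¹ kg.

At fixed KE, p = √(2mKE) so λ = h/p ∝ 1/√m.
λ_e/λ_A = √(m_A/m_e) = √(3.663 × 10⁻²⁵/9.109 × 10⁻³¹) = √(4.021 × 10⁵) = 634.

λ_e/λ_A = 634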